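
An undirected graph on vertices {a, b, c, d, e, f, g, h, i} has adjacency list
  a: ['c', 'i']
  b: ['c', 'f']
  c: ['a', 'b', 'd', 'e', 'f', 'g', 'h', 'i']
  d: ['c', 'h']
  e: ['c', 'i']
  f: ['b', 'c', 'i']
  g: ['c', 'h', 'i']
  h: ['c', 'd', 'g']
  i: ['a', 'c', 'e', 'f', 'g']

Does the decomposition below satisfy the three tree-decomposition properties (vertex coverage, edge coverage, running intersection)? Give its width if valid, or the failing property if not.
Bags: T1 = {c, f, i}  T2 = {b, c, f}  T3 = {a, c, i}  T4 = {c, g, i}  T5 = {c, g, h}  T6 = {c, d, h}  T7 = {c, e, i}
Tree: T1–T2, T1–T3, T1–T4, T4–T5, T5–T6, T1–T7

Yes; width 2.

Every vertex of G appears in some bag (union = {a, b, c, d, e, f, g, h, i}); every edge is covered by a bag; and for each vertex v the set of bags containing v is connected in the bag tree. The decomposition is therefore valid. The largest bag has 3 vertices, so the width is 2.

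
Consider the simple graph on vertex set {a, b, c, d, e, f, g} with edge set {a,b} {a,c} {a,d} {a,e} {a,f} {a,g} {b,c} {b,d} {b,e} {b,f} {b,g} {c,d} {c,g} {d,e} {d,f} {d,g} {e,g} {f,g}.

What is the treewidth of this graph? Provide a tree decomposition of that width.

Treewidth 4.
One optimal decomposition is:
Bags: B1 = {a, b, c, d, g}  B2 = {a, b, d, e, g}  B3 = {a, b, d, f, g}
Tree: B1–B2, B2–B3

The largest bag has 5 vertices, giving width 4; this decomposition certifies tw(G) ≤ 4. On the other hand G contains the 5-clique {a, b, d, e, g}. A clique must lie in a single bag of any decomposition, so no decomposition can have width below 4. Therefore the treewidth is 4.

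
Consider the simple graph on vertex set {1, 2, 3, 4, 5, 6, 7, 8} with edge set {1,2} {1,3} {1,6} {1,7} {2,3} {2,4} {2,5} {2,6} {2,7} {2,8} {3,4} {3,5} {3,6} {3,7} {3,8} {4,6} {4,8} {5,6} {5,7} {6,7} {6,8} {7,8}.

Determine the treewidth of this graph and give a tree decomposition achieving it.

Treewidth 4.
One optimal decomposition is:
Bags: B1 = {2, 3, 6, 7, 8}  B2 = {1, 2, 3, 6, 7}  B3 = {2, 3, 5, 6, 7}  B4 = {2, 3, 4, 6, 8}
Tree: B1–B2, B2–B3, B1–B4

The largest bag has 5 vertices, giving width 4; this decomposition certifies tw(G) ≤ 4. On the other hand G contains the 5-clique {2, 3, 4, 6, 8}. A clique must lie in a single bag of any decomposition, so no decomposition can have width below 4. Combining the bounds, tw(G) = 4.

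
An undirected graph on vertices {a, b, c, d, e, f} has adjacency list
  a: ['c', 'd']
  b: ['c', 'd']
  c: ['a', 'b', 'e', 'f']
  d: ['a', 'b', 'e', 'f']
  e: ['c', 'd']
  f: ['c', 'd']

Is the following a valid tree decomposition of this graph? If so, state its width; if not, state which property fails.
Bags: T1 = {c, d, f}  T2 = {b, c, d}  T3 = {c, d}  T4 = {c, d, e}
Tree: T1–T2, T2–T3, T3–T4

No — vertex a appears in no bag.

A tree decomposition must satisfy three properties: every vertex lies in some bag; for every edge, both endpoints lie together in some bag; and for every vertex, the bags containing it form a connected subtree. Here vertex a appears in no bag, so the decomposition is invalid.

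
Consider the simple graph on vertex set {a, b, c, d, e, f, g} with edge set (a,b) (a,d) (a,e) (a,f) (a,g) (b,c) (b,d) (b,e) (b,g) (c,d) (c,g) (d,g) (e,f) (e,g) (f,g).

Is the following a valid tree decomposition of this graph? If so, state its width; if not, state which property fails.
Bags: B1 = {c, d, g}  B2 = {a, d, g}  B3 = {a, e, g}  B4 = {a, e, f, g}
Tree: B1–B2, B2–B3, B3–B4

A tree decomposition must satisfy three properties: every vertex lies in some bag; for every edge, both endpoints lie together in some bag; and for every vertex, the bags containing it form a connected subtree. Here vertex b appears in no bag, so the decomposition is invalid.

No — vertex b appears in no bag.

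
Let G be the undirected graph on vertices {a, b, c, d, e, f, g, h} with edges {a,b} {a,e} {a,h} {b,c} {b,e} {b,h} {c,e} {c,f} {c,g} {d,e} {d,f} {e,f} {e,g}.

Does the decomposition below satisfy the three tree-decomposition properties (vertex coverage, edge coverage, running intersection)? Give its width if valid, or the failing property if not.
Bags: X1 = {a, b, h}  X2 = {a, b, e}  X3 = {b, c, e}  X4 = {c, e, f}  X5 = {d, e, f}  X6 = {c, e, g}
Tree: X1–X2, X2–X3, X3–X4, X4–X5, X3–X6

Every vertex of G appears in some bag (union = {a, b, c, d, e, f, g, h}); every edge is covered by a bag; and for each vertex v the set of bags containing v is connected in the bag tree. The decomposition is therefore valid. The largest bag has 3 vertices, so the width is 2.

Yes; width 2.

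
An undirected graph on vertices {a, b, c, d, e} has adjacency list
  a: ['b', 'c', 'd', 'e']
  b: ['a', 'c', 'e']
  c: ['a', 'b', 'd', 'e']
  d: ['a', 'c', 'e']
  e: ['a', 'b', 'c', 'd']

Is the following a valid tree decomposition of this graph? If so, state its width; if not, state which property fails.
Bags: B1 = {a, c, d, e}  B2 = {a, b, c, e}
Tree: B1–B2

Checking the three conditions: (i) the bags cover all of {a, b, c, d, e}; (ii) for each edge, some bag contains both endpoints; (iii) the bags containing any fixed vertex form a subtree. All hold, so the decomposition is valid with width 4 − 1 = 3.

Yes; width 3.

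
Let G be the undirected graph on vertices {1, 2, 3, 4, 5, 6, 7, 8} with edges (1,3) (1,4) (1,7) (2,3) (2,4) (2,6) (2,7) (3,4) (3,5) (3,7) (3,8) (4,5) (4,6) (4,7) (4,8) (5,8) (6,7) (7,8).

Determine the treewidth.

3

A width-3 tree decomposition is:
Bags: B1 = {2, 3, 4, 7}  B2 = {3, 4, 7, 8}  B3 = {3, 4, 5, 8}  B4 = {2, 4, 6, 7}  B5 = {1, 3, 4, 7}
Tree: B1–B2, B2–B3, B1–B4, B2–B5
Each bag holds 4 vertices, so the decomposition has width 3, which upper-bounds the treewidth. Conversely, {3, 4, 5, 8} is a clique of size 4, and the vertices of any clique must share a bag in every tree decomposition; so some bag has ≥ 4 vertices and tw(G) ≥ 3. Hence tw(G) = 3 exactly.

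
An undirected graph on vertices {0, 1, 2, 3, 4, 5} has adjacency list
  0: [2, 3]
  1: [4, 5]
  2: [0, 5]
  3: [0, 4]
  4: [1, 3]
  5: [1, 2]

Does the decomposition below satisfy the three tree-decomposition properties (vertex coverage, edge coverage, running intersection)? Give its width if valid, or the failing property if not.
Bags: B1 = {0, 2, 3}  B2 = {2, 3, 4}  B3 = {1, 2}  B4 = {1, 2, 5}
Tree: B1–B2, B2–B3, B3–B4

No — edge (4,1) lies in no bag.

A tree decomposition must satisfy three properties: every vertex lies in some bag; for every edge, both endpoints lie together in some bag; and for every vertex, the bags containing it form a connected subtree. Here edge (4,1) lies in no bag, so the decomposition is invalid.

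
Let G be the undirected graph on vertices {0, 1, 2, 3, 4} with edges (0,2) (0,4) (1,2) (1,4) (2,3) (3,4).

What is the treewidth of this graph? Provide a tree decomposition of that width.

Treewidth 2.
One optimal decomposition is:
Bags: B1 = {2, 3, 4}  B2 = {0, 2, 4}  B3 = {1, 2, 4}
Tree: B1–B2, B2–B3

Every bag has size at most 3, so the width is 3 − 1 = 2 and tw(G) ≤ 2. Since 4–3–2–0–4 is a cycle in G, G is not acyclic. Forests are exactly the graphs of treewidth ≤ 1, so tw(G) ≥ 2. The upper and lower bounds meet at 2, so that is the treewidth.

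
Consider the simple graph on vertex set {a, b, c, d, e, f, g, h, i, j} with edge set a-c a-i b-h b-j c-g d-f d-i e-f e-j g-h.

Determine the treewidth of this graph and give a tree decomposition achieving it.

The largest bag has 3 vertices, giving width 2; this decomposition certifies tw(G) ≤ 2. The edges i–a–c–g–h–b–j–e–f–d–i form a cycle, so G is not a tree and its treewidth is at least 2. Therefore the treewidth is 2.

Treewidth 2.
One optimal decomposition is:
Bags: B1 = {a, c, i}  B2 = {c, g, i}  B3 = {g, h, i}  B4 = {b, h, i}  B5 = {b, i, j}  B6 = {e, i, j}  B7 = {e, f, i}  B8 = {d, f, i}
Tree: B1–B2, B2–B3, B3–B4, B4–B5, B5–B6, B6–B7, B7–B8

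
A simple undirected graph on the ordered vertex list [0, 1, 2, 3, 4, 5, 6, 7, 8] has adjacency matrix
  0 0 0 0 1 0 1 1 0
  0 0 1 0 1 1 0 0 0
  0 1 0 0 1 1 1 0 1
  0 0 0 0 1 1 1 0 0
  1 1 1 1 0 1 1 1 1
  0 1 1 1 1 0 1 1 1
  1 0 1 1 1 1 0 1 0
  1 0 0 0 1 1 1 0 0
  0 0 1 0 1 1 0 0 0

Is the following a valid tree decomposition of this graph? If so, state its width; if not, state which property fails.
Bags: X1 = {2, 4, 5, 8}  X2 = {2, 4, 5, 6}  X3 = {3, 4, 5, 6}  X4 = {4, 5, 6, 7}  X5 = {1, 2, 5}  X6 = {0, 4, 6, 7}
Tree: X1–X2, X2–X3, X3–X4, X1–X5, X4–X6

No — edge (4,1) lies in no bag.

A tree decomposition must satisfy three properties: every vertex lies in some bag; for every edge, both endpoints lie together in some bag; and for every vertex, the bags containing it form a connected subtree. Here edge (4,1) lies in no bag, so the decomposition is invalid.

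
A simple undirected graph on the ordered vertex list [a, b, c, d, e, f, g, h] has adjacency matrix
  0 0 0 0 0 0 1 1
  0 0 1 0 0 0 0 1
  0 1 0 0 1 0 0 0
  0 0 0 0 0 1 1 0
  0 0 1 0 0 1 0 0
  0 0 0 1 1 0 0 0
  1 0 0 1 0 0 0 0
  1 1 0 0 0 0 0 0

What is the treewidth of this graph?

A width-2 tree decomposition is:
Bags: B1 = {c, e, f}  B2 = {b, c, f}  B3 = {b, f, h}  B4 = {a, f, h}  B5 = {a, f, g}  B6 = {d, f, g}
Tree: B1–B2, B2–B3, B3–B4, B4–B5, B5–B6
Every bag has size at most 3, so the width is 3 − 1 = 2 and tw(G) ≤ 2. Since f–e–c–b–h–a–g–d–f is a cycle in G, G is not acyclic. Forests are exactly the graphs of treewidth ≤ 1, so tw(G) ≥ 2. Combining the bounds, tw(G) = 2.

2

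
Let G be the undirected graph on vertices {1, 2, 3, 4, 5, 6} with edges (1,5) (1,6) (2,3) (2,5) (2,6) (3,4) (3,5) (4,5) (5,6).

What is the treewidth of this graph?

A width-2 tree decomposition is:
Bags: B1 = {2, 3, 5}  B2 = {2, 5, 6}  B3 = {1, 5, 6}  B4 = {3, 4, 5}
Tree: B1–B2, B2–B3, B1–B4
Each bag holds 3 vertices, so the decomposition has width 2, which upper-bounds the treewidth. On the other hand G contains the 3-clique {1, 5, 6}. A clique must lie in a single bag of any decomposition, so no decomposition can have width below 2. Hence tw(G) = 2 exactly.

2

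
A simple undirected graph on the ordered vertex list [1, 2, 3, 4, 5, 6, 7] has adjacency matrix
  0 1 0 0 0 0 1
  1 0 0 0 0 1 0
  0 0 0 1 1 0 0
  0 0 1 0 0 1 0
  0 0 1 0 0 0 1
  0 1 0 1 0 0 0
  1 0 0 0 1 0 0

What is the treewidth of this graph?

A width-2 tree decomposition is:
Bags: B1 = {2, 4, 6}  B2 = {1, 2, 4}  B3 = {1, 4, 7}  B4 = {4, 5, 7}  B5 = {3, 4, 5}
Tree: B1–B2, B2–B3, B3–B4, B4–B5
The largest bag has 3 vertices, giving width 2; this decomposition certifies tw(G) ≤ 2. For the lower bound, G contains the cycle 4–6–2–1–7–5–3–4, so G is not a forest; only forests have treewidth ≤ 1, hence tw(G) ≥ 2. Hence tw(G) = 2 exactly.

2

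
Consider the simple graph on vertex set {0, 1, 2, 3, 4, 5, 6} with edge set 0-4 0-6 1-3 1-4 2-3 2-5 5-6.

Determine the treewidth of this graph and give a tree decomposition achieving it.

Every bag has size at most 3, so the width is 3 − 1 = 2 and tw(G) ≤ 2. For the lower bound, G contains the cycle 1–3–2–5–6–0–4–1, so G is not a forest; only forests have treewidth ≤ 1, hence tw(G) ≥ 2. The upper and lower bounds meet at 2, so that is the treewidth.

Treewidth 2.
Bags: B1 = {1, 2, 3}  B2 = {1, 2, 5}  B3 = {1, 5, 6}  B4 = {0, 1, 6}  B5 = {0, 1, 4}
Tree: B1–B2, B2–B3, B3–B4, B4–B5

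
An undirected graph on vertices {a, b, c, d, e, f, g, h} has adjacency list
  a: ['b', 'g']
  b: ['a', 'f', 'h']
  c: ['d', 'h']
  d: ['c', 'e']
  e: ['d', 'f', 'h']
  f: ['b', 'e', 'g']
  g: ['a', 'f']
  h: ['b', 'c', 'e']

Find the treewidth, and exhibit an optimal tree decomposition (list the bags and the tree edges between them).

The largest bag has 3 vertices, giving width 2; this decomposition certifies tw(G) ≤ 2. For the lower bound, G contains the cycle d–c–h–e–d, so G is not a forest; only forests have treewidth ≤ 1, hence tw(G) ≥ 2. Combining the bounds, tw(G) = 2.

Treewidth 2.
Bags: B1 = {c, d, e}  B2 = {c, e, h}  B3 = {e, f, h}  B4 = {b, f, h}  B5 = {b, f, g}  B6 = {a, b, g}
Tree: B1–B2, B2–B3, B3–B4, B4–B5, B5–B6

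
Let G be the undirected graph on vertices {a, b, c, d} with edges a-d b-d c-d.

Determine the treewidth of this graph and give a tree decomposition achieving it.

Treewidth 1.
Bags: B1 = {b, d}  B2 = {a, d}  B3 = {c, d}
Tree: B1–B2, B1–B3

Each bag holds 2 vertices, so the decomposition has width 1, which upper-bounds the treewidth. G has an edge, so its treewidth is at least 1. Therefore the treewidth is 1.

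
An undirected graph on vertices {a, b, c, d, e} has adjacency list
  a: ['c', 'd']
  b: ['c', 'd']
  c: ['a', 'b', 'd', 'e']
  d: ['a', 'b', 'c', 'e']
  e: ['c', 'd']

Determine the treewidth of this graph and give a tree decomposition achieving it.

Treewidth 2.
One optimal decomposition is:
Bags: B1 = {a, c, d}  B2 = {b, c, d}  B3 = {c, d, e}
Tree: B1–B2, B2–B3

Every bag has size at most 3, so the width is 3 − 1 = 2 and tw(G) ≤ 2. Conversely, {c, d, e} is a clique of size 3, and the vertices of any clique must share a bag in every tree decomposition; so some bag has ≥ 3 vertices and tw(G) ≥ 2. Combining the bounds, tw(G) = 2.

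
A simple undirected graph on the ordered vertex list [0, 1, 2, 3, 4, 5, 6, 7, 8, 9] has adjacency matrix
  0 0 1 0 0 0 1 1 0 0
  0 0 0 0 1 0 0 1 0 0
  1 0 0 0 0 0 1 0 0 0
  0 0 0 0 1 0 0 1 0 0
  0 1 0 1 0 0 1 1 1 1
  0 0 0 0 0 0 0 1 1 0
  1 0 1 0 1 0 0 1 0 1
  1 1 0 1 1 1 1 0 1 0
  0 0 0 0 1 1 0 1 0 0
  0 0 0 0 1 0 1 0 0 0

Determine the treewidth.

A width-2 tree decomposition is:
Bags: B1 = {3, 4, 7}  B2 = {4, 6, 7}  B3 = {4, 7, 8}  B4 = {5, 7, 8}  B5 = {0, 6, 7}  B6 = {0, 2, 6}  B7 = {4, 6, 9}  B8 = {1, 4, 7}
Tree: B1–B2, B2–B3, B3–B4, B2–B5, B5–B6, B2–B7, B2–B8
The largest bag has 3 vertices, giving width 2; this decomposition certifies tw(G) ≤ 2. For the lower bound, the 3 vertices {4, 6, 9} are pairwise adjacent, and any tree decomposition puts a clique entirely inside one bag — forcing width ≥ 2. The upper and lower bounds meet at 2, so that is the treewidth.

2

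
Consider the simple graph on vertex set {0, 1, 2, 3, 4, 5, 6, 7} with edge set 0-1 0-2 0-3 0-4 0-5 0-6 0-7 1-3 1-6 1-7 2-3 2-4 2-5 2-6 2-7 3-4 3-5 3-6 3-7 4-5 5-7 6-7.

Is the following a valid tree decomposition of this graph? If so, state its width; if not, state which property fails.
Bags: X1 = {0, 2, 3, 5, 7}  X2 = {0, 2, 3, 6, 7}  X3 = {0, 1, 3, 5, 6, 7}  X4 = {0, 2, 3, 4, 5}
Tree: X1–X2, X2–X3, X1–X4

No — bags containing vertex 5 are not connected in the tree.

A tree decomposition must satisfy three properties: every vertex lies in some bag; for every edge, both endpoints lie together in some bag; and for every vertex, the bags containing it form a connected subtree. Here bags containing vertex 5 are not connected in the tree, so the decomposition is invalid.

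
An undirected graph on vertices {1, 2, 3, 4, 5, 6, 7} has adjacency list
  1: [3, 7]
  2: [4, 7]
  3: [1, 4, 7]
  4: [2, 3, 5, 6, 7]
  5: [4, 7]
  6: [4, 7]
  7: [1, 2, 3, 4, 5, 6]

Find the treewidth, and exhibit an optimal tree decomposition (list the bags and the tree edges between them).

Treewidth 2.
One optimal decomposition is:
Bags: B1 = {4, 6, 7}  B2 = {3, 4, 7}  B3 = {1, 3, 7}  B4 = {2, 4, 7}  B5 = {4, 5, 7}
Tree: B1–B2, B2–B3, B2–B4, B1–B5

Each bag holds 3 vertices, so the decomposition has width 2, which upper-bounds the treewidth. Conversely, {1, 3, 7} is a clique of size 3, and the vertices of any clique must share a bag in every tree decomposition; so some bag has ≥ 3 vertices and tw(G) ≥ 2. The upper and lower bounds meet at 2, so that is the treewidth.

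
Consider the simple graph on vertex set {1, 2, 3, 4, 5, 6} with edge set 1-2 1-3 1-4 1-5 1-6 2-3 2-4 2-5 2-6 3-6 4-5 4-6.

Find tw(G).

A width-3 tree decomposition is:
Bags: B1 = {1, 2, 4, 6}  B2 = {1, 2, 3, 6}  B3 = {1, 2, 4, 5}
Tree: B1–B2, B1–B3
Each bag holds 4 vertices, so the decomposition has width 3, which upper-bounds the treewidth. Conversely, {1, 2, 3, 6} is a clique of size 4, and the vertices of any clique must share a bag in every tree decomposition; so some bag has ≥ 4 vertices and tw(G) ≥ 3. Therefore the treewidth is 3.

3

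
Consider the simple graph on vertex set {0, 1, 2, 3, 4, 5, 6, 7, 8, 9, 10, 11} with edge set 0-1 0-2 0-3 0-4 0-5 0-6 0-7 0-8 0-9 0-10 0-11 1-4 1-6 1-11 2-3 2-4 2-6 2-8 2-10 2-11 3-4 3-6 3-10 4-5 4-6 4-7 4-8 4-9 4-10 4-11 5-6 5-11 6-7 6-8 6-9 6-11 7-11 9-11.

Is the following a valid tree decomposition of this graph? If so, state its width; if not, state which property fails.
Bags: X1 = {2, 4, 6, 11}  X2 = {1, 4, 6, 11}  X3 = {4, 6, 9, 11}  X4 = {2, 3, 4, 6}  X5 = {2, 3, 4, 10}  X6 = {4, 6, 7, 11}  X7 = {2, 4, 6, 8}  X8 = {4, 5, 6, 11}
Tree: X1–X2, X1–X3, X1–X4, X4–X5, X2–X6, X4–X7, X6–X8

No — vertex 0 appears in no bag.

A tree decomposition must satisfy three properties: every vertex lies in some bag; for every edge, both endpoints lie together in some bag; and for every vertex, the bags containing it form a connected subtree. Here vertex 0 appears in no bag, so the decomposition is invalid.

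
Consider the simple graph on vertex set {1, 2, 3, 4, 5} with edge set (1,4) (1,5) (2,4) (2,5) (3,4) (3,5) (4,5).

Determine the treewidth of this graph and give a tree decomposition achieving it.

Each bag holds 3 vertices, so the decomposition has width 2, which upper-bounds the treewidth. For the lower bound, the 3 vertices {1, 4, 5} are pairwise adjacent, and any tree decomposition puts a clique entirely inside one bag — forcing width ≥ 2. Combining the bounds, tw(G) = 2.

Treewidth 2.
One such decomposition:
Bags: B1 = {1, 4, 5}  B2 = {3, 4, 5}  B3 = {2, 4, 5}
Tree: B1–B2, B1–B3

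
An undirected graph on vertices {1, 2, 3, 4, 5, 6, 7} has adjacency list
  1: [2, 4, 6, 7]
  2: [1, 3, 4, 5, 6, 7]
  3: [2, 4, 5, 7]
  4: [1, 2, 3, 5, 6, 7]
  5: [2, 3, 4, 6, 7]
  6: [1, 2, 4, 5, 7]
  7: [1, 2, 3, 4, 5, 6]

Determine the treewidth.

4

A width-4 tree decomposition is:
Bags: B1 = {1, 2, 4, 6, 7}  B2 = {2, 4, 5, 6, 7}  B3 = {2, 3, 4, 5, 7}
Tree: B1–B2, B2–B3
Every bag has size at most 5, so the width is 5 − 1 = 4 and tw(G) ≤ 4. Conversely, {1, 2, 4, 6, 7} is a clique of size 5, and the vertices of any clique must share a bag in every tree decomposition; so some bag has ≥ 5 vertices and tw(G) ≥ 4. Combining the bounds, tw(G) = 4.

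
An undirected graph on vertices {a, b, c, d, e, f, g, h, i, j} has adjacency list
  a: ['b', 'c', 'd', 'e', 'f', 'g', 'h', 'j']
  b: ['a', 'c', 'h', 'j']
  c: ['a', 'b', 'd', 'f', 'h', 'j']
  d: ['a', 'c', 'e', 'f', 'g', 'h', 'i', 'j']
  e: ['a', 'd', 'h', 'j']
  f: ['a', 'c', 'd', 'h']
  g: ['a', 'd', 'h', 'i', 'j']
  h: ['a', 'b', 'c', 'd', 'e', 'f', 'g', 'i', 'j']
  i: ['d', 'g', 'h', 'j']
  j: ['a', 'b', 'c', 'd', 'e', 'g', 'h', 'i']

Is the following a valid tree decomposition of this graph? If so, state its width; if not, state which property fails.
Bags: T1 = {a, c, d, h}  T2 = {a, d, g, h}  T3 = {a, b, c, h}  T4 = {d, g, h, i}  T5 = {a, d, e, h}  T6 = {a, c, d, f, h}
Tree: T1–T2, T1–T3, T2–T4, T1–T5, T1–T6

No — vertex j appears in no bag.

A tree decomposition must satisfy three properties: every vertex lies in some bag; for every edge, both endpoints lie together in some bag; and for every vertex, the bags containing it form a connected subtree. Here vertex j appears in no bag, so the decomposition is invalid.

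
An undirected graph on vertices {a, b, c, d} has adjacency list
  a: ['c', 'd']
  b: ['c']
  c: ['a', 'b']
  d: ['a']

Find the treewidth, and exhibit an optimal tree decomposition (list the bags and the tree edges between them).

The largest bag has 2 vertices, giving width 1; this decomposition certifies tw(G) ≤ 1. Any graph with an edge has treewidth ≥ 1, and G has the edge b–c. The upper and lower bounds meet at 1, so that is the treewidth.

Treewidth 1.
One such decomposition:
Bags: B1 = {b, c}  B2 = {a, c}  B3 = {a, d}
Tree: B1–B2, B2–B3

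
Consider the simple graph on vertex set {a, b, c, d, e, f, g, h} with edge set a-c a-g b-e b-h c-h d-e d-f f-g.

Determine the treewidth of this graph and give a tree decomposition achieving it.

Treewidth 2.
Bags: B1 = {a, c, g}  B2 = {c, f, g}  B3 = {c, d, f}  B4 = {c, d, e}  B5 = {b, c, e}  B6 = {b, c, h}
Tree: B1–B2, B2–B3, B3–B4, B4–B5, B5–B6

Every bag has size at most 3, so the width is 3 − 1 = 2 and tw(G) ≤ 2. For the lower bound, G contains the cycle c–a–g–f–d–e–b–h–c, so G is not a forest; only forests have treewidth ≤ 1, hence tw(G) ≥ 2. Hence tw(G) = 2 exactly.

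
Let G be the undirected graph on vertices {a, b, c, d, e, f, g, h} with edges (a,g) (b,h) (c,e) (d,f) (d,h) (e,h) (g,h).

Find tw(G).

1

A width-1 tree decomposition is:
Bags: B1 = {g, h}  B2 = {d, h}  B3 = {e, h}  B4 = {b, h}  B5 = {d, f}  B6 = {a, g}  B7 = {c, e}
Tree: B1–B2, B2–B3, B2–B4, B2–B5, B1–B6, B3–B7
Each bag holds 2 vertices, so the decomposition has width 1, which upper-bounds the treewidth. Any graph with an edge has treewidth ≥ 1, and G has the edge h–g. Hence tw(G) = 1 exactly.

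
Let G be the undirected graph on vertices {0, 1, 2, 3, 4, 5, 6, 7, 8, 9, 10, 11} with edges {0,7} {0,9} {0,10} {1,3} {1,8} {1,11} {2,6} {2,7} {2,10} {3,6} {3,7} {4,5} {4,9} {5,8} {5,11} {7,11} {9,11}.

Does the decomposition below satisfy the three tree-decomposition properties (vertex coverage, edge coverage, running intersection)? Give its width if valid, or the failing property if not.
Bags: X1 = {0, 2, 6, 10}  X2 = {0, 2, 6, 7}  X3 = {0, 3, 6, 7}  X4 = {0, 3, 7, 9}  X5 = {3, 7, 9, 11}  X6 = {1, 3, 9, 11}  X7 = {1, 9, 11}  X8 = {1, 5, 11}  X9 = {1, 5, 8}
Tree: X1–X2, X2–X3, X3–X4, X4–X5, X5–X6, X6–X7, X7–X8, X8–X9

A tree decomposition must satisfy three properties: every vertex lies in some bag; for every edge, both endpoints lie together in some bag; and for every vertex, the bags containing it form a connected subtree. Here vertex 4 appears in no bag, so the decomposition is invalid.

No — vertex 4 appears in no bag.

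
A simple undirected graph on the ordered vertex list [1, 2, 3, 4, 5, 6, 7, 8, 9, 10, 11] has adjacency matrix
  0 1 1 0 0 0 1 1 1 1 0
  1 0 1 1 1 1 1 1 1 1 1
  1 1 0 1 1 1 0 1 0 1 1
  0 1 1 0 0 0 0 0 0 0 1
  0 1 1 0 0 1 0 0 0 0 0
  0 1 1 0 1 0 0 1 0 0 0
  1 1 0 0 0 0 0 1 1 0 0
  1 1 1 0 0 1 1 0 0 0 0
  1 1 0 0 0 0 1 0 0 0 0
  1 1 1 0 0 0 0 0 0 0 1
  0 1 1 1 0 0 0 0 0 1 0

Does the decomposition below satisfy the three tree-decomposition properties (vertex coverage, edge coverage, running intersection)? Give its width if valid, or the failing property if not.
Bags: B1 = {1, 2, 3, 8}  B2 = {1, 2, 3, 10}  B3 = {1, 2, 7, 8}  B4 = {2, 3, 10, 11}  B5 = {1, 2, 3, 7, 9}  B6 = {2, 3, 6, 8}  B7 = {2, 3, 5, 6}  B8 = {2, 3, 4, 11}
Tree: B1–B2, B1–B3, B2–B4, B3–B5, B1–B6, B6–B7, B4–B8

A tree decomposition must satisfy three properties: every vertex lies in some bag; for every edge, both endpoints lie together in some bag; and for every vertex, the bags containing it form a connected subtree. Here bags containing vertex 3 are not connected in the tree, so the decomposition is invalid.

No — bags containing vertex 3 are not connected in the tree.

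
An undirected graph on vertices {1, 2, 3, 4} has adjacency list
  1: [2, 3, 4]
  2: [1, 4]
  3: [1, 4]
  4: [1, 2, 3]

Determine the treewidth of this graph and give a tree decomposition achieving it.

Every bag has size at most 3, so the width is 3 − 1 = 2 and tw(G) ≤ 2. For the lower bound, the 3 vertices {1, 2, 4} are pairwise adjacent, and any tree decomposition puts a clique entirely inside one bag — forcing width ≥ 2. Hence tw(G) = 2 exactly.

Treewidth 2.
One optimal decomposition is:
Bags: B1 = {1, 3, 4}  B2 = {1, 2, 4}
Tree: B1–B2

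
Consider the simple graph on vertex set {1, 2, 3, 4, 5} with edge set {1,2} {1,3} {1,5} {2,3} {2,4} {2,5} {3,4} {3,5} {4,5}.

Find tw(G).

A width-3 tree decomposition is:
Bags: B1 = {2, 3, 4, 5}  B2 = {1, 2, 3, 5}
Tree: B1–B2
Each bag holds 4 vertices, so the decomposition has width 3, which upper-bounds the treewidth. For the lower bound, the 4 vertices {1, 2, 3, 5} are pairwise adjacent, and any tree decomposition puts a clique entirely inside one bag — forcing width ≥ 3. The upper and lower bounds meet at 3, so that is the treewidth.

3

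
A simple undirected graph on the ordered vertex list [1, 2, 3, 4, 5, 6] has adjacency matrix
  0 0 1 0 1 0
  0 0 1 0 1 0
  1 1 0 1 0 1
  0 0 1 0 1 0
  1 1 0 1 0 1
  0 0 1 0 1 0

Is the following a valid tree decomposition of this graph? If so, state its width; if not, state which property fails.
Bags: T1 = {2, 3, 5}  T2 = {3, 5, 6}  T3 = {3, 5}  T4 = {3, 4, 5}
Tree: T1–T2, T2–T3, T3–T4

No — vertex 1 appears in no bag.

A tree decomposition must satisfy three properties: every vertex lies in some bag; for every edge, both endpoints lie together in some bag; and for every vertex, the bags containing it form a connected subtree. Here vertex 1 appears in no bag, so the decomposition is invalid.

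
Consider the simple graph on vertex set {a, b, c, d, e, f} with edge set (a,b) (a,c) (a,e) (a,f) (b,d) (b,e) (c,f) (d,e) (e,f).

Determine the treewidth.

A width-2 tree decomposition is:
Bags: B1 = {a, b, e}  B2 = {a, e, f}  B3 = {b, d, e}  B4 = {a, c, f}
Tree: B1–B2, B1–B3, B2–B4
The largest bag has 3 vertices, giving width 2; this decomposition certifies tw(G) ≤ 2. For the lower bound, the 3 vertices {b, d, e} are pairwise adjacent, and any tree decomposition puts a clique entirely inside one bag — forcing width ≥ 2. Combining the bounds, tw(G) = 2.

2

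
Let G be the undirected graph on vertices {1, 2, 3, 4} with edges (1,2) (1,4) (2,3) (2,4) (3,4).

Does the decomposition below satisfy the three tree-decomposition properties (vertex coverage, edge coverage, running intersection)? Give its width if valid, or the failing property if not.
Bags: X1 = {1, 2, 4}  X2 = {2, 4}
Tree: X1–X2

No — vertex 3 appears in no bag.

A tree decomposition must satisfy three properties: every vertex lies in some bag; for every edge, both endpoints lie together in some bag; and for every vertex, the bags containing it form a connected subtree. Here vertex 3 appears in no bag, so the decomposition is invalid.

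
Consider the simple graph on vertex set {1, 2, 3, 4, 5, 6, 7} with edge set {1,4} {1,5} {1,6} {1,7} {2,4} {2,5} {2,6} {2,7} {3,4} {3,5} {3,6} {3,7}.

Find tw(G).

3

A width-3 tree decomposition is:
Bags: B1 = {1, 2, 3, 6}  B2 = {1, 2, 3, 7}  B3 = {1, 2, 3, 4}  B4 = {1, 2, 3, 5}
Tree: B1–B2, B2–B3, B3–B4
The largest bag has 4 vertices, giving width 3; this decomposition certifies tw(G) ≤ 3. For the lower bound: the 4 vertex sets {2,6}, {1,7}, {3}, {4} are disjoint, each induces a connected subgraph, and every pair is joined by at least one edge of G. Contracting each set to a single vertex therefore yields K_{4} as a minor, and since treewidth is minor-monotone, tw(G) ≥ tw(K_{4}) = 3. Hence tw(G) = 3 exactly.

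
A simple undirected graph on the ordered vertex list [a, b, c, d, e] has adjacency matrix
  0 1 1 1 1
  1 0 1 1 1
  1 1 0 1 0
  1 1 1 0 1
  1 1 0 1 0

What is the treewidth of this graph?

3

A width-3 tree decomposition is:
Bags: B1 = {a, b, c, d}  B2 = {a, b, d, e}
Tree: B1–B2
Each bag holds 4 vertices, so the decomposition has width 3, which upper-bounds the treewidth. Conversely, {a, b, d, e} is a clique of size 4, and the vertices of any clique must share a bag in every tree decomposition; so some bag has ≥ 4 vertices and tw(G) ≥ 3. Combining the bounds, tw(G) = 3.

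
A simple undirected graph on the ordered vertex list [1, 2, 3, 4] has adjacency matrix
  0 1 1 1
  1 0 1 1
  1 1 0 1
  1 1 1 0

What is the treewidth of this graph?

A width-3 tree decomposition is:
Bags: B1 = {1, 2, 3, 4}
Tree: (single bag)
A single bag containing all 4 vertices is trivially a valid decomposition of width 3. On the other hand G contains the 4-clique {1, 2, 3, 4}. A clique must lie in a single bag of any decomposition, so no decomposition can have width below 3. Combining the bounds, tw(G) = 3.

3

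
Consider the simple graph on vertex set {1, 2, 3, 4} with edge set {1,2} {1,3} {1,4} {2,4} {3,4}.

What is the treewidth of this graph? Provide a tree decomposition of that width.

Treewidth 2.
Bags: B1 = {1, 3, 4}  B2 = {1, 2, 4}
Tree: B1–B2

The largest bag has 3 vertices, giving width 2; this decomposition certifies tw(G) ≤ 2. On the other hand G contains the 3-clique {1, 2, 4}. A clique must lie in a single bag of any decomposition, so no decomposition can have width below 2. Therefore the treewidth is 2.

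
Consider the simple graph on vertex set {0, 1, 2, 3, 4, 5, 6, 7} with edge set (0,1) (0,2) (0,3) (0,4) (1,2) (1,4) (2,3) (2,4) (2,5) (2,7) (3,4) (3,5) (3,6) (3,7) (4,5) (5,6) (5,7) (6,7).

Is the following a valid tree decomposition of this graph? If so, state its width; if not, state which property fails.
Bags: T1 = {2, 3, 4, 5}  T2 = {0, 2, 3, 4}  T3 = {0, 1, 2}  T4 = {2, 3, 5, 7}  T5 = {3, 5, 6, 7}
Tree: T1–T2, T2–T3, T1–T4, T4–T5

A tree decomposition must satisfy three properties: every vertex lies in some bag; for every edge, both endpoints lie together in some bag; and for every vertex, the bags containing it form a connected subtree. Here edge (4,1) lies in no bag, so the decomposition is invalid.

No — edge (4,1) lies in no bag.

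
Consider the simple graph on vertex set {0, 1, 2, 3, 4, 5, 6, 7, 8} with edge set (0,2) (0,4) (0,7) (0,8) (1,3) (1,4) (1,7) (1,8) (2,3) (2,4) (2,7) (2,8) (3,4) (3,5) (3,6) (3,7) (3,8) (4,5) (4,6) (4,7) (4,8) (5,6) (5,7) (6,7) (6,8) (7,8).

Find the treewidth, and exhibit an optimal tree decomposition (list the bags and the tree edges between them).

Treewidth 4.
One optimal decomposition is:
Bags: B1 = {3, 4, 5, 6, 7}  B2 = {3, 4, 6, 7, 8}  B3 = {2, 3, 4, 7, 8}  B4 = {1, 3, 4, 7, 8}  B5 = {0, 2, 4, 7, 8}
Tree: B1–B2, B2–B3, B2–B4, B3–B5

Each bag holds 5 vertices, so the decomposition has width 4, which upper-bounds the treewidth. On the other hand G contains the 5-clique {0, 2, 4, 7, 8}. A clique must lie in a single bag of any decomposition, so no decomposition can have width below 4. The upper and lower bounds meet at 4, so that is the treewidth.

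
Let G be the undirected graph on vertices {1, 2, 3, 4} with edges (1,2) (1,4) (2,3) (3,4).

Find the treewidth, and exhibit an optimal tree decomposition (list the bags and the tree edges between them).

Treewidth 2.
Bags: B1 = {1, 2, 3}  B2 = {1, 3, 4}
Tree: B1–B2

Every bag has size at most 3, so the width is 3 − 1 = 2 and tw(G) ≤ 2. For the lower bound, G contains the cycle 1–2–3–4–1, so G is not a forest; only forests have treewidth ≤ 1, hence tw(G) ≥ 2. Hence tw(G) = 2 exactly.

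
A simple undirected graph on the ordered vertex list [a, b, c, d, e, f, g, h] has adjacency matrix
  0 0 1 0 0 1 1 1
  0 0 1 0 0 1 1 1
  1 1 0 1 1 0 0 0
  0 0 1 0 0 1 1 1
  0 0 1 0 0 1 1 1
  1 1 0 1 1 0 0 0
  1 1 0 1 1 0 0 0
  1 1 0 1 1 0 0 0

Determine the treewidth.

A width-4 tree decomposition is:
Bags: B1 = {b, c, f, g, h}  B2 = {c, e, f, g, h}  B3 = {c, d, f, g, h}  B4 = {a, c, f, g, h}
Tree: B1–B2, B2–B3, B3–B4
Every bag has size at most 5, so the width is 5 − 1 = 4 and tw(G) ≤ 4. For the lower bound: the 5 vertex sets {b,c}, {e,f}, {d,h}, {g}, {a} are disjoint, each induces a connected subgraph, and every pair is joined by at least one edge of G. Contracting each set to a single vertex therefore yields K_{5} as a minor, and since treewidth is minor-monotone, tw(G) ≥ tw(K_{5}) = 4. Hence tw(G) = 4 exactly.

4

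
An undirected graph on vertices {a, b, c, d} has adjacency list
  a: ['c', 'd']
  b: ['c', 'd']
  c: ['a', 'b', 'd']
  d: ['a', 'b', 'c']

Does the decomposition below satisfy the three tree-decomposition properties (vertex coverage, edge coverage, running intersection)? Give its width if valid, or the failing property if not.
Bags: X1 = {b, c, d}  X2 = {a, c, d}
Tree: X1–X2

Yes; width 2.

Vertex coverage: the bags together contain {a, b, c, d}, the full vertex set. Edge coverage: each edge of G has both endpoints in at least one bag. Running intersection: for every vertex, the bags containing it form a connected subtree. All three properties hold, so this is a valid tree decomposition of width max|bag| − 1 = 2, and hence tw(G) ≤ 2.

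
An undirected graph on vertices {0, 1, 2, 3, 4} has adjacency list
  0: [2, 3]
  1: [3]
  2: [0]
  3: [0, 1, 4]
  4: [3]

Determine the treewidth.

A width-1 tree decomposition is:
Bags: B1 = {0, 3}  B2 = {0, 2}  B3 = {1, 3}  B4 = {3, 4}
Tree: B1–B2, B1–B3, B1–B4
Each bag holds 2 vertices, so the decomposition has width 1, which upper-bounds the treewidth. Any graph with an edge has treewidth ≥ 1, and G has the edge 3–0. Combining the bounds, tw(G) = 1.

1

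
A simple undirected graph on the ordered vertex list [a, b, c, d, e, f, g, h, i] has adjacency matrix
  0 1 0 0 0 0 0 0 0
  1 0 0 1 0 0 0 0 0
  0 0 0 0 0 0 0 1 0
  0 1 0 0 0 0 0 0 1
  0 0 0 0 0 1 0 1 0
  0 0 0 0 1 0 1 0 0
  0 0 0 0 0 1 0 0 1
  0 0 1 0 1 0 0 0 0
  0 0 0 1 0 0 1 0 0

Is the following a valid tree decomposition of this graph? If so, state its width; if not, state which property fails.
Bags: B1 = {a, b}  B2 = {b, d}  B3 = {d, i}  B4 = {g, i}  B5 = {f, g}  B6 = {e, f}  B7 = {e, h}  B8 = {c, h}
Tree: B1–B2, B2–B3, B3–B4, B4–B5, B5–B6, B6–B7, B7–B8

Yes; width 1.

Every vertex of G appears in some bag (union = {a, b, c, d, e, f, g, h, i}); every edge is covered by a bag; and for each vertex v the set of bags containing v is connected in the bag tree. The decomposition is therefore valid. The largest bag has 2 vertices, so the width is 1.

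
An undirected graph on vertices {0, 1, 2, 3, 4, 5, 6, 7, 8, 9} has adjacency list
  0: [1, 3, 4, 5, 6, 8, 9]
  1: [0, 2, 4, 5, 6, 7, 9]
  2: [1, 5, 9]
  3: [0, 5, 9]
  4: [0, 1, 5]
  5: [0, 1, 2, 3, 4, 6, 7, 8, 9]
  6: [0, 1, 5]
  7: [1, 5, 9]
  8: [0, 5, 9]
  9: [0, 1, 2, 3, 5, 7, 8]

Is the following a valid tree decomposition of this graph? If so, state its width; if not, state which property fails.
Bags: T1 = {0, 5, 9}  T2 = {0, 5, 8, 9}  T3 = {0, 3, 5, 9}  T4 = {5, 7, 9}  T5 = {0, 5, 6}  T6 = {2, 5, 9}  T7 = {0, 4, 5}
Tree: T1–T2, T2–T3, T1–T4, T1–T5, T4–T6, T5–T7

A tree decomposition must satisfy three properties: every vertex lies in some bag; for every edge, both endpoints lie together in some bag; and for every vertex, the bags containing it form a connected subtree. Here vertex 1 appears in no bag, so the decomposition is invalid.

No — vertex 1 appears in no bag.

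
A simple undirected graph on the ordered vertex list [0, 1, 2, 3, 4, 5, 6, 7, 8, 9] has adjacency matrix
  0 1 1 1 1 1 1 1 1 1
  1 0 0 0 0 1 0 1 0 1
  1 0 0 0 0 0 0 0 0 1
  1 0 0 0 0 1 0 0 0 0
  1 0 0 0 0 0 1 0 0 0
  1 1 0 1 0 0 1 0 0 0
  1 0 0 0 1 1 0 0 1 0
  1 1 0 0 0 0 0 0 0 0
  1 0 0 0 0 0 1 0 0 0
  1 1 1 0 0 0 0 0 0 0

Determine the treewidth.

A width-2 tree decomposition is:
Bags: B1 = {0, 1, 7}  B2 = {0, 1, 5}  B3 = {0, 5, 6}  B4 = {0, 3, 5}  B5 = {0, 4, 6}  B6 = {0, 6, 8}  B7 = {0, 1, 9}  B8 = {0, 2, 9}
Tree: B1–B2, B2–B3, B3–B4, B3–B5, B5–B6, B1–B7, B7–B8
Each bag holds 3 vertices, so the decomposition has width 2, which upper-bounds the treewidth. Conversely, {0, 1, 9} is a clique of size 3, and the vertices of any clique must share a bag in every tree decomposition; so some bag has ≥ 3 vertices and tw(G) ≥ 2. The upper and lower bounds meet at 2, so that is the treewidth.

2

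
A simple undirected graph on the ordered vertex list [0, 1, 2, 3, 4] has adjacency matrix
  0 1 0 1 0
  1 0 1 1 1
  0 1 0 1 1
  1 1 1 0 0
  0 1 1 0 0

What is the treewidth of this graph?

A width-2 tree decomposition is:
Bags: B1 = {1, 2, 3}  B2 = {1, 2, 4}  B3 = {0, 1, 3}
Tree: B1–B2, B1–B3
Every bag has size at most 3, so the width is 3 − 1 = 2 and tw(G) ≤ 2. On the other hand G contains the 3-clique {0, 1, 3}. A clique must lie in a single bag of any decomposition, so no decomposition can have width below 2. The upper and lower bounds meet at 2, so that is the treewidth.

2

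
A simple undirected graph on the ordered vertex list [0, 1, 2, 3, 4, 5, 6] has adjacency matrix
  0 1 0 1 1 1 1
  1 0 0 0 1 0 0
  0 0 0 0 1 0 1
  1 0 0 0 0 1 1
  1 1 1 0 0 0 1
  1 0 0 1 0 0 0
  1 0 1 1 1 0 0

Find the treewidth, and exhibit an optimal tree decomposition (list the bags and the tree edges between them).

Treewidth 2.
One optimal decomposition is:
Bags: B1 = {0, 3, 6}  B2 = {0, 4, 6}  B3 = {0, 3, 5}  B4 = {0, 1, 4}  B5 = {2, 4, 6}
Tree: B1–B2, B1–B3, B2–B4, B2–B5

Every bag has size at most 3, so the width is 3 − 1 = 2 and tw(G) ≤ 2. On the other hand G contains the 3-clique {0, 1, 4}. A clique must lie in a single bag of any decomposition, so no decomposition can have width below 2. Hence tw(G) = 2 exactly.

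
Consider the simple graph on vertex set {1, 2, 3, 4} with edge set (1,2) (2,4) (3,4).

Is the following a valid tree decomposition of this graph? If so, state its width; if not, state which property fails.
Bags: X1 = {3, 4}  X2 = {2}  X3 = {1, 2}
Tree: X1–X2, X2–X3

A tree decomposition must satisfy three properties: every vertex lies in some bag; for every edge, both endpoints lie together in some bag; and for every vertex, the bags containing it form a connected subtree. Here edge (4,2) lies in no bag, so the decomposition is invalid.

No — edge (4,2) lies in no bag.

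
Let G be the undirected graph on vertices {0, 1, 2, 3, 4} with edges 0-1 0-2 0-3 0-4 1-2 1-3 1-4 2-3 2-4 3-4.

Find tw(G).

A width-4 tree decomposition is:
Bags: B1 = {0, 1, 2, 3, 4}
Tree: (single bag)
A single bag containing all 5 vertices is trivially a valid decomposition of width 4. On the other hand G contains the 5-clique {0, 1, 2, 3, 4}. A clique must lie in a single bag of any decomposition, so no decomposition can have width below 4. The upper and lower bounds meet at 4, so that is the treewidth.

4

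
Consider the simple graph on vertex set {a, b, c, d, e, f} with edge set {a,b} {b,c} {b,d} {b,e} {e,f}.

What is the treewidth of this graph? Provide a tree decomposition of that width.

Treewidth 1.
One optimal decomposition is:
Bags: B1 = {e, f}  B2 = {b, e}  B3 = {b, c}  B4 = {b, d}  B5 = {a, b}
Tree: B1–B2, B2–B3, B3–B4, B2–B5

Every bag has size at most 2, so the width is 2 − 1 = 1 and tw(G) ≤ 1. Since G has at least one edge (e.g. e–f), it is not an edgeless graph, so tw(G) ≥ 1. Combining the bounds, tw(G) = 1.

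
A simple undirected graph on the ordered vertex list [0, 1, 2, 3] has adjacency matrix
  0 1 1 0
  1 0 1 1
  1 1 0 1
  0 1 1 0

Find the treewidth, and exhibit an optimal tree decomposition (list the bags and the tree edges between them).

Each bag holds 3 vertices, so the decomposition has width 2, which upper-bounds the treewidth. Conversely, {0, 1, 2} is a clique of size 3, and the vertices of any clique must share a bag in every tree decomposition; so some bag has ≥ 3 vertices and tw(G) ≥ 2. The upper and lower bounds meet at 2, so that is the treewidth.

Treewidth 2.
Bags: B1 = {0, 1, 2}  B2 = {1, 2, 3}
Tree: B1–B2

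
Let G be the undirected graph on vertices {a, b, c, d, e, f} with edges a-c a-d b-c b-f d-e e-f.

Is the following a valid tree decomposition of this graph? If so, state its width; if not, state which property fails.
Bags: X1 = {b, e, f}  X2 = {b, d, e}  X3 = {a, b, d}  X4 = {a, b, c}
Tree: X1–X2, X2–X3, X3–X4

Yes; width 2.

Vertex coverage: the bags together contain {a, b, c, d, e, f}, the full vertex set. Edge coverage: each edge of G has both endpoints in at least one bag. Running intersection: for every vertex, the bags containing it form a connected subtree. All three properties hold, so this is a valid tree decomposition of width max|bag| − 1 = 2, and hence tw(G) ≤ 2.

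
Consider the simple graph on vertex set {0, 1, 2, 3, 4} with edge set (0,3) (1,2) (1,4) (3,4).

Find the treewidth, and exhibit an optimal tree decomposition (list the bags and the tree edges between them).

The largest bag has 2 vertices, giving width 1; this decomposition certifies tw(G) ≤ 1. G has an edge, so its treewidth is at least 1. The upper and lower bounds meet at 1, so that is the treewidth.

Treewidth 1.
One such decomposition:
Bags: B1 = {3, 4}  B2 = {0, 3}  B3 = {1, 4}  B4 = {1, 2}
Tree: B1–B2, B1–B3, B3–B4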